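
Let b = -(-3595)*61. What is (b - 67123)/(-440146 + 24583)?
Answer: -50724/138521 ≈ -0.36618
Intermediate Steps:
b = 219295 (b = -1*(-219295) = 219295)
(b - 67123)/(-440146 + 24583) = (219295 - 67123)/(-440146 + 24583) = 152172/(-415563) = 152172*(-1/415563) = -50724/138521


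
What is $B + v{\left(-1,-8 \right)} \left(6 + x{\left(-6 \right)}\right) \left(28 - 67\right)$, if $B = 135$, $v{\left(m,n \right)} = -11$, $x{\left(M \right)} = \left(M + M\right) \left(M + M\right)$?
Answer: $64485$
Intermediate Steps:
$x{\left(M \right)} = 4 M^{2}$ ($x{\left(M \right)} = 2 M 2 M = 4 M^{2}$)
$B + v{\left(-1,-8 \right)} \left(6 + x{\left(-6 \right)}\right) \left(28 - 67\right) = 135 - 11 \left(6 + 4 \left(-6\right)^{2}\right) \left(28 - 67\right) = 135 - 11 \left(6 + 4 \cdot 36\right) \left(-39\right) = 135 - 11 \left(6 + 144\right) \left(-39\right) = 135 - 11 \cdot 150 \left(-39\right) = 135 - -64350 = 135 + 64350 = 64485$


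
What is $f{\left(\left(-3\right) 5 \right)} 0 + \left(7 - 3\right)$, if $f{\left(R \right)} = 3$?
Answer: $4$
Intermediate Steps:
$f{\left(\left(-3\right) 5 \right)} 0 + \left(7 - 3\right) = 3 \cdot 0 + \left(7 - 3\right) = 0 + 4 = 4$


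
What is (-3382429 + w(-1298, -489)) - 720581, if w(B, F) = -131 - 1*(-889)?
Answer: -4102252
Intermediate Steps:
w(B, F) = 758 (w(B, F) = -131 + 889 = 758)
(-3382429 + w(-1298, -489)) - 720581 = (-3382429 + 758) - 720581 = -3381671 - 720581 = -4102252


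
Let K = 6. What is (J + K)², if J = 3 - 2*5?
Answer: 1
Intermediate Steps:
J = -7 (J = 3 - 10 = -7)
(J + K)² = (-7 + 6)² = (-1)² = 1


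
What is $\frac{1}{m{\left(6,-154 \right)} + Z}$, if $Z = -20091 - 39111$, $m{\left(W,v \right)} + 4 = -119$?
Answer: $- \frac{1}{59325} \approx -1.6856 \cdot 10^{-5}$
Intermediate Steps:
$m{\left(W,v \right)} = -123$ ($m{\left(W,v \right)} = -4 - 119 = -123$)
$Z = -59202$ ($Z = -20091 - 39111 = -59202$)
$\frac{1}{m{\left(6,-154 \right)} + Z} = \frac{1}{-123 - 59202} = \frac{1}{-59325} = - \frac{1}{59325}$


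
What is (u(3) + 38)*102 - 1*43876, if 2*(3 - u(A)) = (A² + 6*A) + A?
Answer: -41224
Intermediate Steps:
u(A) = 3 - 7*A/2 - A²/2 (u(A) = 3 - ((A² + 6*A) + A)/2 = 3 - (A² + 7*A)/2 = 3 + (-7*A/2 - A²/2) = 3 - 7*A/2 - A²/2)
(u(3) + 38)*102 - 1*43876 = ((3 - 7/2*3 - ½*3²) + 38)*102 - 1*43876 = ((3 - 21/2 - ½*9) + 38)*102 - 43876 = ((3 - 21/2 - 9/2) + 38)*102 - 43876 = (-12 + 38)*102 - 43876 = 26*102 - 43876 = 2652 - 43876 = -41224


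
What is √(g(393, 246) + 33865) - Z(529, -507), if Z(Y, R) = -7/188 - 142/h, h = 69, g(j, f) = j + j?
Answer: 27179/12972 + √34651 ≈ 188.24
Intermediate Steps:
g(j, f) = 2*j
Z(Y, R) = -27179/12972 (Z(Y, R) = -7/188 - 142/69 = -27179/12972)
√(g(393, 246) + 33865) - Z(529, -507) = √(2*393 + 33865) - 1*(-27179/12972) = √(786 + 33865) + 27179/12972 = √34651 + 27179/12972 = 27179/12972 + √34651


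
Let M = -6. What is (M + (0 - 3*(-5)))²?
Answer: 81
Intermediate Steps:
(M + (0 - 3*(-5)))² = (-6 + (0 - 3*(-5)))² = (-6 + (0 + 15))² = (-6 + 15)² = 9² = 81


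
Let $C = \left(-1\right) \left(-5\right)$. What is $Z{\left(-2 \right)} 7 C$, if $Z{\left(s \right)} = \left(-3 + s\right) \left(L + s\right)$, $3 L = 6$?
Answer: $0$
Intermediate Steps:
$L = 2$ ($L = \frac{1}{3} \cdot 6 = 2$)
$Z{\left(s \right)} = \left(-3 + s\right) \left(2 + s\right)$
$C = 5$
$Z{\left(-2 \right)} 7 C = \left(-6 + \left(-2\right)^{2} - -2\right) 7 \cdot 5 = \left(-6 + 4 + 2\right) 7 \cdot 5 = 0 \cdot 7 \cdot 5 = 0 \cdot 5 = 0$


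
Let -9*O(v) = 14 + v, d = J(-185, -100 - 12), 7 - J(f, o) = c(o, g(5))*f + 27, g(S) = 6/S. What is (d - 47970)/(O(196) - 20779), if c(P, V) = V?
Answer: 143304/62407 ≈ 2.2963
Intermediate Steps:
J(f, o) = -20 - 6*f/5 (J(f, o) = 7 - ((6/5)*f + 27) = 7 - ((6*(1/5))*f + 27) = 7 - (6*f/5 + 27) = 7 - (27 + 6*f/5) = 7 + (-27 - 6*f/5) = -20 - 6*f/5)
d = 202 (d = -20 - 6/5*(-185) = -20 + 222 = 202)
O(v) = -14/9 - v/9 (O(v) = -(14 + v)/9 = -14/9 - v/9)
(d - 47970)/(O(196) - 20779) = (202 - 47970)/((-14/9 - 1/9*196) - 20779) = -47768/((-14/9 - 196/9) - 20779) = -47768/(-70/3 - 20779) = -47768/(-62407/3) = -47768*(-3/62407) = 143304/62407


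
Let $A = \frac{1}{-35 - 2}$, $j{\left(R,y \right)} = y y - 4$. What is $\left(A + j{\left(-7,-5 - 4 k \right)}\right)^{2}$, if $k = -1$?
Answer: $\frac{12544}{1369} \approx 9.1629$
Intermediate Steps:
$j{\left(R,y \right)} = -4 + y^{2}$ ($j{\left(R,y \right)} = y^{2} - 4 = -4 + y^{2}$)
$A = - \frac{1}{37}$ ($A = \frac{1}{-35 - 2} = \frac{1}{-37} = - \frac{1}{37} \approx -0.027027$)
$\left(A + j{\left(-7,-5 - 4 k \right)}\right)^{2} = \left(- \frac{1}{37} - \left(4 - \left(-5 - -4\right)^{2}\right)\right)^{2} = \left(- \frac{1}{37} - \left(4 - \left(-5 + 4\right)^{2}\right)\right)^{2} = \left(- \frac{1}{37} - \left(4 - \left(-1\right)^{2}\right)\right)^{2} = \left(- \frac{1}{37} + \left(-4 + 1\right)\right)^{2} = \left(- \frac{1}{37} - 3\right)^{2} = \left(- \frac{112}{37}\right)^{2} = \frac{12544}{1369}$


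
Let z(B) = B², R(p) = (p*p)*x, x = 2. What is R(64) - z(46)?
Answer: 6076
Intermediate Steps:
R(p) = 2*p² (R(p) = (p*p)*2 = p²*2 = 2*p²)
R(64) - z(46) = 2*64² - 1*46² = 2*4096 - 1*2116 = 8192 - 2116 = 6076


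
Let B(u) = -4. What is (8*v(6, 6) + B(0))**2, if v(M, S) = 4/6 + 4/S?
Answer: 400/9 ≈ 44.444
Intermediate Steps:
v(M, S) = 2/3 + 4/S (v(M, S) = 4*(1/6) + 4/S = 2/3 + 4/S)
(8*v(6, 6) + B(0))**2 = (8*(2/3 + 4/6) - 4)**2 = (8*(2/3 + 4*(1/6)) - 4)**2 = (8*(2/3 + 2/3) - 4)**2 = (8*(4/3) - 4)**2 = (32/3 - 4)**2 = (20/3)**2 = 400/9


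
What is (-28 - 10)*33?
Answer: -1254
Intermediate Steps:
(-28 - 10)*33 = -38*33 = -1254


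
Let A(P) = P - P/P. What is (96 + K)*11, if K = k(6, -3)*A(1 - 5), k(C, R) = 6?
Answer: 726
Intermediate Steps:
A(P) = -1 + P (A(P) = P - 1*1 = P - 1 = -1 + P)
K = -30 (K = 6*(-1 + (1 - 5)) = 6*(-1 - 4) = 6*(-5) = -30)
(96 + K)*11 = (96 - 30)*11 = 66*11 = 726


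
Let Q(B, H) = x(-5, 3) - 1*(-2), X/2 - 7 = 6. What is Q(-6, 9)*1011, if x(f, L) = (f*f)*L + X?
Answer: 104133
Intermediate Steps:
X = 26 (X = 14 + 2*6 = 14 + 12 = 26)
x(f, L) = 26 + L*f² (x(f, L) = (f*f)*L + 26 = f²*L + 26 = L*f² + 26 = 26 + L*f²)
Q(B, H) = 103 (Q(B, H) = (26 + 3*(-5)²) - 1*(-2) = (26 + 3*25) + 2 = (26 + 75) + 2 = 101 + 2 = 103)
Q(-6, 9)*1011 = 103*1011 = 104133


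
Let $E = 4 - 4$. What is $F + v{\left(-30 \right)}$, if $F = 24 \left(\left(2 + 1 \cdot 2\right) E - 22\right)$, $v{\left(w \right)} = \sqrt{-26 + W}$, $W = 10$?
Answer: $-528 + 4 i \approx -528.0 + 4.0 i$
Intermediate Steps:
$E = 0$ ($E = 4 - 4 = 0$)
$v{\left(w \right)} = 4 i$ ($v{\left(w \right)} = \sqrt{-26 + 10} = \sqrt{-16} = 4 i$)
$F = -528$ ($F = 24 \left(\left(2 + 1 \cdot 2\right) 0 - 22\right) = 24 \left(\left(2 + 2\right) 0 - 22\right) = 24 \left(4 \cdot 0 - 22\right) = 24 \left(0 - 22\right) = 24 \left(-22\right) = -528$)
$F + v{\left(-30 \right)} = -528 + 4 i$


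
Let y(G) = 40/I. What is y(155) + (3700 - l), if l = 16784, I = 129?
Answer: -1687796/129 ≈ -13084.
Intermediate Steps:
y(G) = 40/129
y(155) + (3700 - l) = 40/129 + (3700 - 1*16784) = 40/129 + (3700 - 16784) = 40/129 - 13084 = -1687796/129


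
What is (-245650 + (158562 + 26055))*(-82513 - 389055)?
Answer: 28781209744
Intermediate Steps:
(-245650 + (158562 + 26055))*(-82513 - 389055) = (-245650 + 184617)*(-471568) = -61033*(-471568) = 28781209744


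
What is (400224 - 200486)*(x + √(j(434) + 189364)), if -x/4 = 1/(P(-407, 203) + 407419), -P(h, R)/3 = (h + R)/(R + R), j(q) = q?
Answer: -162187256/82706363 + 199738*√189798 ≈ 8.7017e+7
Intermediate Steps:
P(h, R) = -3*(R + h)/(2*R) (P(h, R) = -3*(h + R)/(R + R) = -3*(R + h)/(2*R))
x = -812/82706363 (x = -4/((3/2)*(-1*203 - 1*(-407))/203 + 407419) = -4/((3/2)*(1/203)*(-203 + 407) + 407419) = -4/((3/2)*(1/203)*204 + 407419) = -4/(306/203 + 407419) = -4/82706363/203 = -4*203/82706363 = -812/82706363 ≈ -9.8179e-6)
(400224 - 200486)*(x + √(j(434) + 189364)) = (400224 - 200486)*(-812/82706363 + √(434 + 189364)) = 199738*(-812/82706363 + √189798) = -162187256/82706363 + 199738*√189798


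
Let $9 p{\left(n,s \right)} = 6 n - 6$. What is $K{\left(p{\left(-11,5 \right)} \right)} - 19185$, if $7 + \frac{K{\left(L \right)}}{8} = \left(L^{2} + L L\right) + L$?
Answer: $-18281$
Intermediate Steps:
$p{\left(n,s \right)} = - \frac{2}{3} + \frac{2 n}{3}$ ($p{\left(n,s \right)} = \frac{6 n - 6}{9} = \frac{-6 + 6 n}{9} = - \frac{2}{3} + \frac{2 n}{3}$)
$K{\left(L \right)} = -56 + 8 L + 16 L^{2}$ ($K{\left(L \right)} = -56 + 8 \left(\left(L^{2} + L L\right) + L\right) = -56 + 8 \left(\left(L^{2} + L^{2}\right) + L\right) = -56 + 8 \left(2 L^{2} + L\right) = -56 + 8 \left(L + 2 L^{2}\right) = -56 + \left(8 L + 16 L^{2}\right) = -56 + 8 L + 16 L^{2}$)
$K{\left(p{\left(-11,5 \right)} \right)} - 19185 = \left(-56 + 8 \left(- \frac{2}{3} + \frac{2}{3} \left(-11\right)\right) + 16 \left(- \frac{2}{3} + \frac{2}{3} \left(-11\right)\right)^{2}\right) - 19185 = \left(-56 + 8 \left(- \frac{2}{3} - \frac{22}{3}\right) + 16 \left(- \frac{2}{3} - \frac{22}{3}\right)^{2}\right) - 19185 = \left(-56 + 8 \left(-8\right) + 16 \left(-8\right)^{2}\right) - 19185 = \left(-56 - 64 + 16 \cdot 64\right) - 19185 = \left(-56 - 64 + 1024\right) - 19185 = 904 - 19185 = -18281$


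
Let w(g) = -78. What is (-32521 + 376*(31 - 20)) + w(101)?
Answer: -28463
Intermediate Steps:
(-32521 + 376*(31 - 20)) + w(101) = (-32521 + 376*(31 - 20)) - 78 = (-32521 + 376*11) - 78 = (-32521 + 4136) - 78 = -28385 - 78 = -28463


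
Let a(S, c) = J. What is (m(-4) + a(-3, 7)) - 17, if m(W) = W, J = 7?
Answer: -14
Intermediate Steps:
a(S, c) = 7
(m(-4) + a(-3, 7)) - 17 = (-4 + 7) - 17 = 3 - 17 = -14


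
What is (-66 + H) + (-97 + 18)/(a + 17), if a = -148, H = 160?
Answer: 12393/131 ≈ 94.603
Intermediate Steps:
(-66 + H) + (-97 + 18)/(a + 17) = (-66 + 160) + (-97 + 18)/(-148 + 17) = 94 - 79/(-131) = 94 - 79*(-1/131) = 94 + 79/131 = 12393/131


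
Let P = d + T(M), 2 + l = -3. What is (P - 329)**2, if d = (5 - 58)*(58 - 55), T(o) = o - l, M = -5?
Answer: 238144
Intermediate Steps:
l = -5 (l = -2 - 3 = -5)
T(o) = 5 + o (T(o) = o - 1*(-5) = o + 5 = 5 + o)
d = -159 (d = -53*3 = -159)
P = -159 (P = -159 + (5 - 5) = -159 + 0 = -159)
(P - 329)**2 = (-159 - 329)**2 = (-488)**2 = 238144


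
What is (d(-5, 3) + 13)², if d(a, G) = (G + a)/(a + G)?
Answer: 196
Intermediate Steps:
d(a, G) = 1 (d(a, G) = (G + a)/(G + a) = 1)
(d(-5, 3) + 13)² = (1 + 13)² = 14² = 196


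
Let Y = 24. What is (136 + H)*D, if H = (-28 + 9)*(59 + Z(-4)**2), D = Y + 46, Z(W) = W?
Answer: -90230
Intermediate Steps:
D = 70 (D = 24 + 46 = 70)
H = -1425 (H = (-28 + 9)*(59 + (-4)**2) = -19*(59 + 16) = -19*75 = -1425)
(136 + H)*D = (136 - 1425)*70 = -1289*70 = -90230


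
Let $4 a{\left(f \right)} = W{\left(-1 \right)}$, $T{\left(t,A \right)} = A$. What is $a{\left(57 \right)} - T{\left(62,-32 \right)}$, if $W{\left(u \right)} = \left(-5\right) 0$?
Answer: $32$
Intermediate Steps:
$W{\left(u \right)} = 0$
$a{\left(f \right)} = 0$ ($a{\left(f \right)} = \frac{1}{4} \cdot 0 = 0$)
$a{\left(57 \right)} - T{\left(62,-32 \right)} = 0 - -32 = 0 + 32 = 32$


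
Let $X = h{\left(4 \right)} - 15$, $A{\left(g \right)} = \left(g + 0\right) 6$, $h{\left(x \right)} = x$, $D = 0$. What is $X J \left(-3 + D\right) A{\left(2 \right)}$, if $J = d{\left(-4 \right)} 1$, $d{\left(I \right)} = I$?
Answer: $-1584$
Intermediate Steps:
$A{\left(g \right)} = 6 g$ ($A{\left(g \right)} = g 6 = 6 g$)
$X = -11$ ($X = 4 - 15 = -11$)
$J = -4$ ($J = \left(-4\right) 1 = -4$)
$X J \left(-3 + D\right) A{\left(2 \right)} = \left(-11\right) \left(-4\right) \left(-3 + 0\right) 6 \cdot 2 = 44 \left(\left(-3\right) 12\right) = 44 \left(-36\right) = -1584$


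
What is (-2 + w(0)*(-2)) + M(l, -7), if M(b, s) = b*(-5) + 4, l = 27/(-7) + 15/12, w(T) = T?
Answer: 421/28 ≈ 15.036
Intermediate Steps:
l = -73/28 (l = 27*(-⅐) + 15*(1/12) = -27/7 + 5/4 = -73/28 ≈ -2.6071)
M(b, s) = 4 - 5*b (M(b, s) = -5*b + 4 = 4 - 5*b)
(-2 + w(0)*(-2)) + M(l, -7) = (-2 + 0*(-2)) + (4 - 5*(-73/28)) = (-2 + 0) + (4 + 365/28) = -2 + 477/28 = 421/28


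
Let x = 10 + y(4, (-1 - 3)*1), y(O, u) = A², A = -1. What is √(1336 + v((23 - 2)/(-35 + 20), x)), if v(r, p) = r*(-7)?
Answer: √33645/5 ≈ 36.685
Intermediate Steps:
y(O, u) = 1 (y(O, u) = (-1)² = 1)
x = 11 (x = 10 + 1 = 11)
v(r, p) = -7*r
√(1336 + v((23 - 2)/(-35 + 20), x)) = √(1336 - 7*(23 - 2)/(-35 + 20)) = √(1336 - 147/(-15)) = √(1336 - 147*(-1)/15) = √(1336 - 7*(-7/5)) = √(1336 + 49/5) = √(6729/5) = √33645/5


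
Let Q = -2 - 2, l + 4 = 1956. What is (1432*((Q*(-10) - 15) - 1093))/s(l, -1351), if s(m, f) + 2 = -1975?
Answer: 509792/659 ≈ 773.58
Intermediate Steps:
l = 1952 (l = -4 + 1956 = 1952)
s(m, f) = -1977 (s(m, f) = -2 - 1975 = -1977)
Q = -4
(1432*((Q*(-10) - 15) - 1093))/s(l, -1351) = (1432*((-4*(-10) - 15) - 1093))/(-1977) = (1432*((40 - 15) - 1093))*(-1/1977) = (1432*(25 - 1093))*(-1/1977) = (1432*(-1068))*(-1/1977) = -1529376*(-1/1977) = 509792/659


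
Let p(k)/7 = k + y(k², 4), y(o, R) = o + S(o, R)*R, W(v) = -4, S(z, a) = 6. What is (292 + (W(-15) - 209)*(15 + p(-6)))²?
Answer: 6958395889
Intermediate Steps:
y(o, R) = o + 6*R
p(k) = 168 + 7*k + 7*k² (p(k) = 7*(k + (k² + 6*4)) = 7*(k + (k² + 24)) = 7*(k + (24 + k²)) = 7*(24 + k + k²) = 168 + 7*k + 7*k²)
(292 + (W(-15) - 209)*(15 + p(-6)))² = (292 + (-4 - 209)*(15 + (168 + 7*(-6) + 7*(-6)²)))² = (292 - 213*(15 + (168 - 42 + 7*36)))² = (292 - 213*(15 + (168 - 42 + 252)))² = (292 - 213*(15 + 378))² = (292 - 213*393)² = (292 - 83709)² = (-83417)² = 6958395889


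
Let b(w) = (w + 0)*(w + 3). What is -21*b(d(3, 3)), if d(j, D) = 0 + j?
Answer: -378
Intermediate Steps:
d(j, D) = j
b(w) = w*(3 + w)
-21*b(d(3, 3)) = -63*(3 + 3) = -63*6 = -21*18 = -378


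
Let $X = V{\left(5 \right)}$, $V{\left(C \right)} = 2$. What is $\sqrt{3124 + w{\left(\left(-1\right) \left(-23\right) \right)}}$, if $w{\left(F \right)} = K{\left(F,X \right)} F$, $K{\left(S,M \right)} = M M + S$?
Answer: $\sqrt{3745} \approx 61.196$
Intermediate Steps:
$X = 2$
$K{\left(S,M \right)} = S + M^{2}$ ($K{\left(S,M \right)} = M^{2} + S = S + M^{2}$)
$w{\left(F \right)} = F \left(4 + F\right)$ ($w{\left(F \right)} = \left(F + 2^{2}\right) F = \left(F + 4\right) F = \left(4 + F\right) F = F \left(4 + F\right)$)
$\sqrt{3124 + w{\left(\left(-1\right) \left(-23\right) \right)}} = \sqrt{3124 + \left(-1\right) \left(-23\right) \left(4 - -23\right)} = \sqrt{3124 + 23 \left(4 + 23\right)} = \sqrt{3124 + 23 \cdot 27} = \sqrt{3124 + 621} = \sqrt{3745}$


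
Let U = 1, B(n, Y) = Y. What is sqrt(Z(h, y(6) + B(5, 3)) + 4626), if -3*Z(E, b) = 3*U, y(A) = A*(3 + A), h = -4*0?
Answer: 5*sqrt(185) ≈ 68.007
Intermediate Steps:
h = 0
Z(E, b) = -1
sqrt(Z(h, y(6) + B(5, 3)) + 4626) = sqrt(-1 + 4626) = sqrt(4625) = 5*sqrt(185)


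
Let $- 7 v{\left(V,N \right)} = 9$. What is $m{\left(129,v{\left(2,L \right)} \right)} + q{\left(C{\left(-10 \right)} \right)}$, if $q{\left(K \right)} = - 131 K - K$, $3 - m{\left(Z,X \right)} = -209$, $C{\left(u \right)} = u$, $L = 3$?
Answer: $1532$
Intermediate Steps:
$v{\left(V,N \right)} = - \frac{9}{7}$ ($v{\left(V,N \right)} = \left(- \frac{1}{7}\right) 9 = - \frac{9}{7}$)
$m{\left(Z,X \right)} = 212$ ($m{\left(Z,X \right)} = 3 - -209 = 3 + 209 = 212$)
$q{\left(K \right)} = - 132 K$
$m{\left(129,v{\left(2,L \right)} \right)} + q{\left(C{\left(-10 \right)} \right)} = 212 - -1320 = 212 + 1320 = 1532$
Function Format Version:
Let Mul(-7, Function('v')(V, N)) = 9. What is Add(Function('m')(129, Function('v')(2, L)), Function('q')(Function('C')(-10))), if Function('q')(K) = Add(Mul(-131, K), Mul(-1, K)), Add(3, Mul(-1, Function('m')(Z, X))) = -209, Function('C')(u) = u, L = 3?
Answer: 1532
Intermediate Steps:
Function('v')(V, N) = Rational(-9, 7) (Function('v')(V, N) = Mul(Rational(-1, 7), 9) = Rational(-9, 7))
Function('m')(Z, X) = 212 (Function('m')(Z, X) = Add(3, Mul(-1, -209)) = Add(3, 209) = 212)
Function('q')(K) = Mul(-132, K)
Add(Function('m')(129, Function('v')(2, L)), Function('q')(Function('C')(-10))) = Add(212, Mul(-132, -10)) = Add(212, 1320) = 1532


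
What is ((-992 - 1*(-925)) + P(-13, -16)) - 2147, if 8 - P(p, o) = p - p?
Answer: -2206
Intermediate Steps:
P(p, o) = 8 (P(p, o) = 8 - (p - p) = 8 - 1*0 = 8 + 0 = 8)
((-992 - 1*(-925)) + P(-13, -16)) - 2147 = ((-992 - 1*(-925)) + 8) - 2147 = ((-992 + 925) + 8) - 2147 = (-67 + 8) - 2147 = -59 - 2147 = -2206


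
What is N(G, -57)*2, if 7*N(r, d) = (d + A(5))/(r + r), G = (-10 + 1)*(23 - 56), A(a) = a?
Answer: -52/2079 ≈ -0.025012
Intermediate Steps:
G = 297 (G = -9*(-33) = 297)
N(r, d) = (5 + d)/(14*r) (N(r, d) = ((d + 5)/(r + r))/7 = ((5 + d)/((2*r)))/7 = ((5 + d)*(1/(2*r)))/7 = ((5 + d)/(2*r))/7 = (5 + d)/(14*r))
N(G, -57)*2 = ((1/14)*(5 - 57)/297)*2 = ((1/14)*(1/297)*(-52))*2 = -26/2079*2 = -52/2079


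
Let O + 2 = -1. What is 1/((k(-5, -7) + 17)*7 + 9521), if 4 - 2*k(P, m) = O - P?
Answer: 1/9647 ≈ 0.00010366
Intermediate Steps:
O = -3 (O = -2 - 1 = -3)
k(P, m) = 7/2 + P/2 (k(P, m) = 2 - (-3 - P)/2 = 2 + (3/2 + P/2) = 7/2 + P/2)
1/((k(-5, -7) + 17)*7 + 9521) = 1/(((7/2 + (½)*(-5)) + 17)*7 + 9521) = 1/(((7/2 - 5/2) + 17)*7 + 9521) = 1/((1 + 17)*7 + 9521) = 1/(18*7 + 9521) = 1/(126 + 9521) = 1/9647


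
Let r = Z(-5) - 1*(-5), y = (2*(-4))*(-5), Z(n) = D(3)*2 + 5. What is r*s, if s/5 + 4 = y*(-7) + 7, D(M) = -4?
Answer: -2770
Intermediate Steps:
Z(n) = -3 (Z(n) = -4*2 + 5 = -8 + 5 = -3)
y = 40 (y = -8*(-5) = 40)
r = 2 (r = -3 - 1*(-5) = -3 + 5 = 2)
s = -1385 (s = -20 + 5*(40*(-7) + 7) = -20 + 5*(-280 + 7) = -20 + 5*(-273) = -20 - 1365 = -1385)
r*s = 2*(-1385) = -2770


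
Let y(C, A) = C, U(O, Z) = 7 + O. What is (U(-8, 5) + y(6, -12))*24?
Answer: 120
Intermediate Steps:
(U(-8, 5) + y(6, -12))*24 = ((7 - 8) + 6)*24 = (-1 + 6)*24 = 5*24 = 120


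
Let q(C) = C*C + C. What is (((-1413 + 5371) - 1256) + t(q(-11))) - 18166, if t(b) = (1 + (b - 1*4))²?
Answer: -4015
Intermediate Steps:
q(C) = C + C² (q(C) = C² + C = C + C²)
t(b) = (-3 + b)² (t(b) = (1 + (b - 4))² = (1 + (-4 + b))² = (-3 + b)²)
(((-1413 + 5371) - 1256) + t(q(-11))) - 18166 = (((-1413 + 5371) - 1256) + (-3 - 11*(1 - 11))²) - 18166 = ((3958 - 1256) + (-3 - 11*(-10))²) - 18166 = (2702 + (-3 + 110)²) - 18166 = (2702 + 107²) - 18166 = (2702 + 11449) - 18166 = 14151 - 18166 = -4015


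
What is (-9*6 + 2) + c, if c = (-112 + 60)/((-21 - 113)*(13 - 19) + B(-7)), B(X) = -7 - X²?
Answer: -9737/187 ≈ -52.070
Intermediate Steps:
c = -13/187 (c = (-112 + 60)/((-21 - 113)*(13 - 19) + (-7 - 1*(-7)²)) = -52/(-134*(-6) + (-7 - 1*49)) = -52/(804 + (-7 - 49)) = -52/(804 - 56) = -52/748 = -52*1/748 = -13/187 ≈ -0.069519)
(-9*6 + 2) + c = (-9*6 + 2) - 13/187 = (-54 + 2) - 13/187 = -52 - 13/187 = -9737/187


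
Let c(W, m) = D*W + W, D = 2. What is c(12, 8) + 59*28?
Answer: 1688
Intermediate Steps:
c(W, m) = 3*W (c(W, m) = 2*W + W = 3*W)
c(12, 8) + 59*28 = 3*12 + 59*28 = 36 + 1652 = 1688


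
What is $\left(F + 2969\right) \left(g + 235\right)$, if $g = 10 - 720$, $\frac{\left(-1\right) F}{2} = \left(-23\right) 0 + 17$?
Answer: $-1394125$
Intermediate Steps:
$F = -34$ ($F = - 2 \left(\left(-23\right) 0 + 17\right) = - 2 \left(0 + 17\right) = \left(-2\right) 17 = -34$)
$g = -710$ ($g = 10 - 720 = -710$)
$\left(F + 2969\right) \left(g + 235\right) = \left(-34 + 2969\right) \left(-710 + 235\right) = 2935 \left(-475\right) = -1394125$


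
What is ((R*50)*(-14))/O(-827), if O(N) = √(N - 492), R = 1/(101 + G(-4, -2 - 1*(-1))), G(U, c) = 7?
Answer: 175*I*√1319/35613 ≈ 0.17846*I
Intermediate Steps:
R = 1/108 (R = 1/(101 + 7) = 1/108 ≈ 0.0092593)
O(N) = √(-492 + N)
((R*50)*(-14))/O(-827) = (((1/108)*50)*(-14))/(√(-492 - 827)) = ((25/54)*(-14))/(√(-1319)) = -175*(-I*√1319/1319)/27 = -(-175)*I*√1319/35613 = 175*I*√1319/35613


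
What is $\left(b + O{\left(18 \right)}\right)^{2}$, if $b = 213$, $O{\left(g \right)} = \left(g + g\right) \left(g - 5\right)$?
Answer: $463761$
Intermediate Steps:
$O{\left(g \right)} = 2 g \left(-5 + g\right)$
$\left(b + O{\left(18 \right)}\right)^{2} = \left(213 + 2 \cdot 18 \left(-5 + 18\right)\right)^{2} = \left(213 + 2 \cdot 18 \cdot 13\right)^{2} = \left(213 + 468\right)^{2} = 681^{2} = 463761$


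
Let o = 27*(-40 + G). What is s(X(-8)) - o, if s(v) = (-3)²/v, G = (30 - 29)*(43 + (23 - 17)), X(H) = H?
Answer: -1953/8 ≈ -244.13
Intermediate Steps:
G = 49 (G = 1*(43 + 6) = 1*49 = 49)
o = 243 (o = 27*(-40 + 49) = 27*9 = 243)
s(v) = 9/v
s(X(-8)) - o = 9/(-8) - 1*243 = 9*(-⅛) - 243 = -9/8 - 243 = -1953/8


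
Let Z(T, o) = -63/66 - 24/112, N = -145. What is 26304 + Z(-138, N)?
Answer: 2025318/77 ≈ 26303.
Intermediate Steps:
Z(T, o) = -90/77 (Z(T, o) = -63*1/66 - 24*1/112 = -21/22 - 3/14 = -90/77)
26304 + Z(-138, N) = 26304 - 90/77 = 2025318/77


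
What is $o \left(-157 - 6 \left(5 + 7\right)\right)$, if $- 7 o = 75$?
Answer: $\frac{17175}{7} \approx 2453.6$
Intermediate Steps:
$o = - \frac{75}{7}$ ($o = \left(- \frac{1}{7}\right) 75 = - \frac{75}{7} \approx -10.714$)
$o \left(-157 - 6 \left(5 + 7\right)\right) = - \frac{75 \left(-157 - 6 \left(5 + 7\right)\right)}{7} = - \frac{75 \left(-157 - 72\right)}{7} = \left(- \frac{75}{7}\right) \left(-229\right) = \frac{17175}{7}$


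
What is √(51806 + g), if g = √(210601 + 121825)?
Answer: √(51806 + √332426) ≈ 228.87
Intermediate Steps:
g = √332426 ≈ 576.56
√(51806 + g) = √(51806 + √332426)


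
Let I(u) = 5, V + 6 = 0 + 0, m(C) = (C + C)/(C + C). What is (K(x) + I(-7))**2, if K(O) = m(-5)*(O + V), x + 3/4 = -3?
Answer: 361/16 ≈ 22.563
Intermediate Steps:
m(C) = 1 (m(C) = (2*C)/((2*C)) = (2*C)*(1/(2*C)) = 1)
V = -6 (V = -6 + (0 + 0) = -6 + 0 = -6)
x = -15/4 (x = -3/4 - 3 = -15/4 ≈ -3.7500)
K(O) = -6 + O (K(O) = 1*(O - 6) = 1*(-6 + O) = -6 + O)
(K(x) + I(-7))**2 = ((-6 - 15/4) + 5)**2 = (-39/4 + 5)**2 = (-19/4)**2 = 361/16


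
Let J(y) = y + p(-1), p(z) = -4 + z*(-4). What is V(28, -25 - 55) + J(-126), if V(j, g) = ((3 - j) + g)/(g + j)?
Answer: -6447/52 ≈ -123.98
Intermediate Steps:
p(z) = -4 - 4*z
V(j, g) = (3 + g - j)/(g + j)
J(y) = y (J(y) = y + (-4 - 4*(-1)) = y + (-4 + 4) = y + 0 = y)
V(28, -25 - 55) + J(-126) = (3 + (-25 - 55) - 1*28)/((-25 - 55) + 28) - 126 = (3 - 80 - 28)/(-80 + 28) - 126 = -105/(-52) - 126 = -1/52*(-105) - 126 = 105/52 - 126 = -6447/52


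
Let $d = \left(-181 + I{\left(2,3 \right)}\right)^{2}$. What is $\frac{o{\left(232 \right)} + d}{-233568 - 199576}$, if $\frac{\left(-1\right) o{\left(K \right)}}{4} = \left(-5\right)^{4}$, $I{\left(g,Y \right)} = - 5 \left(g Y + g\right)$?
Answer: $- \frac{46341}{433144} \approx -0.10699$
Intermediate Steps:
$I{\left(g,Y \right)} = - 5 g - 5 Y g$ ($I{\left(g,Y \right)} = - 5 \left(Y g + g\right) = - 5 \left(g + Y g\right) = - 5 g - 5 Y g$)
$d = 48841$ ($d = \left(-181 - 10 \left(1 + 3\right)\right)^{2} = \left(-181 - 10 \cdot 4\right)^{2} = \left(-181 - 40\right)^{2} = \left(-221\right)^{2} = 48841$)
$o{\left(K \right)} = -2500$ ($o{\left(K \right)} = - 4 \left(-5\right)^{4} = \left(-4\right) 625 = -2500$)
$\frac{o{\left(232 \right)} + d}{-233568 - 199576} = \frac{-2500 + 48841}{-233568 - 199576} = \frac{46341}{-433144} = 46341 \left(- \frac{1}{433144}\right) = - \frac{46341}{433144}$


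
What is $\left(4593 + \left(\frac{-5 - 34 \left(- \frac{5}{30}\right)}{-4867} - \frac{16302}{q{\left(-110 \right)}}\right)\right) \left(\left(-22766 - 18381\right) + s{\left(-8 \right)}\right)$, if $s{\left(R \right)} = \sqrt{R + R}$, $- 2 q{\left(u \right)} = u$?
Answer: $- \frac{12906714164131}{73005} + \frac{1254693092 i}{73005} \approx -1.7679 \cdot 10^{8} + 17186.0 i$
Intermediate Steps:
$q{\left(u \right)} = - \frac{u}{2}$
$s{\left(R \right)} = \sqrt{2} \sqrt{R}$ ($s{\left(R \right)} = \sqrt{2 R} = \sqrt{2} \sqrt{R}$)
$\left(4593 + \left(\frac{-5 - 34 \left(- \frac{5}{30}\right)}{-4867} - \frac{16302}{q{\left(-110 \right)}}\right)\right) \left(\left(-22766 - 18381\right) + s{\left(-8 \right)}\right) = \left(4593 + \left(\frac{-5 - 34 \left(- \frac{5}{30}\right)}{-4867} - \frac{16302}{\left(- \frac{1}{2}\right) \left(-110\right)}\right)\right) \left(\left(-22766 - 18381\right) + \sqrt{2} \sqrt{-8}\right) = \left(4593 - \left(\frac{1482}{5} - \left(-5 - 34 \left(\left(-5\right) \frac{1}{30}\right)\right) \left(- \frac{1}{4867}\right)\right)\right) \left(-41147 + \sqrt{2} \cdot 2 i \sqrt{2}\right) = \left(4593 - \left(\frac{1482}{5} - \left(-5 - - \frac{17}{3}\right) \left(- \frac{1}{4867}\right)\right)\right) \left(-41147 + 4 i\right) = \left(4593 - \left(\frac{1482}{5} - \left(-5 + \frac{17}{3}\right) \left(- \frac{1}{4867}\right)\right)\right) \left(-41147 + 4 i\right) = \left(4593 + \left(\frac{2}{3} \left(- \frac{1}{4867}\right) - \frac{1482}{5}\right)\right) \left(-41147 + 4 i\right) = \left(4593 - \frac{21638692}{73005}\right) \left(-41147 + 4 i\right) = \frac{313673273 \left(-41147 + 4 i\right)}{73005} = - \frac{12906714164131}{73005} + \frac{1254693092 i}{73005}$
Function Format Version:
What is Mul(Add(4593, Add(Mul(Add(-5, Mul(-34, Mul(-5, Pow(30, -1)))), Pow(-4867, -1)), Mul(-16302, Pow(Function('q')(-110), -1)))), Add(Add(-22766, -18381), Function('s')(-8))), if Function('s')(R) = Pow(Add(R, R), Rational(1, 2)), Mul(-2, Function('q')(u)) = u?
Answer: Add(Rational(-12906714164131, 73005), Mul(Rational(1254693092, 73005), I)) ≈ Add(-1.7679e+8, Mul(17186., I))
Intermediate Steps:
Function('q')(u) = Mul(Rational(-1, 2), u)
Function('s')(R) = Mul(Pow(2, Rational(1, 2)), Pow(R, Rational(1, 2))) (Function('s')(R) = Pow(Mul(2, R), Rational(1, 2)) = Mul(Pow(2, Rational(1, 2)), Pow(R, Rational(1, 2))))
Mul(Add(4593, Add(Mul(Add(-5, Mul(-34, Mul(-5, Pow(30, -1)))), Pow(-4867, -1)), Mul(-16302, Pow(Function('q')(-110), -1)))), Add(Add(-22766, -18381), Function('s')(-8))) = Mul(Add(4593, Add(Mul(Add(-5, Mul(-34, Mul(-5, Pow(30, -1)))), Pow(-4867, -1)), Mul(-16302, Pow(Mul(Rational(-1, 2), -110), -1)))), Add(Add(-22766, -18381), Mul(Pow(2, Rational(1, 2)), Pow(-8, Rational(1, 2))))) = Mul(Add(4593, Add(Mul(Add(-5, Mul(-34, Mul(-5, Rational(1, 30)))), Rational(-1, 4867)), Mul(-16302, Pow(55, -1)))), Add(-41147, Mul(Pow(2, Rational(1, 2)), Mul(2, I, Pow(2, Rational(1, 2)))))) = Mul(Add(4593, Add(Mul(Add(-5, Mul(-34, Rational(-1, 6))), Rational(-1, 4867)), Mul(-16302, Rational(1, 55)))), Add(-41147, Mul(4, I))) = Mul(Add(4593, Add(Mul(Add(-5, Rational(17, 3)), Rational(-1, 4867)), Rational(-1482, 5))), Add(-41147, Mul(4, I))) = Mul(Add(4593, Add(Mul(Rational(2, 3), Rational(-1, 4867)), Rational(-1482, 5))), Add(-41147, Mul(4, I))) = Mul(Add(4593, Add(Rational(-2, 14601), Rational(-1482, 5))), Add(-41147, Mul(4, I))) = Mul(Add(4593, Rational(-21638692, 73005)), Add(-41147, Mul(4, I))) = Mul(Rational(313673273, 73005), Add(-41147, Mul(4, I))) = Add(Rational(-12906714164131, 73005), Mul(Rational(1254693092, 73005), I))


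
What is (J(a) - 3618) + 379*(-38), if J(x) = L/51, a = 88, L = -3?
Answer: -306341/17 ≈ -18020.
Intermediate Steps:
J(x) = -1/17 (J(x) = -3/51 = -3*1/51 = -1/17)
(J(a) - 3618) + 379*(-38) = (-1/17 - 3618) + 379*(-38) = -61507/17 - 14402 = -306341/17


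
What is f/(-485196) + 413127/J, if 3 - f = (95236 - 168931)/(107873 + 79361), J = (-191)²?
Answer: 12510192248924257/1104707766155528 ≈ 11.324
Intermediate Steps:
J = 36481
f = 635397/187234 (f = 3 - (95236 - 168931)/(107873 + 79361) = 3 - (-73695)/187234 = 3 - 1*(-73695/187234) = 3 + 73695/187234 = 635397/187234 ≈ 3.3936)
f/(-485196) + 413127/J = (635397/187234)/(-485196) + 413127/36481 = (635397/187234)*(-1/485196) + 413127*(1/36481) = -211799/30281729288 + 413127/36481 = 12510192248924257/1104707766155528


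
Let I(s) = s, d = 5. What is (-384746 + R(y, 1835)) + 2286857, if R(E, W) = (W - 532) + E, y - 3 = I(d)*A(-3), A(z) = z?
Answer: 1903402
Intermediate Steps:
y = -12 (y = 3 + 5*(-3) = 3 - 15 = -12)
R(E, W) = -532 + E + W (R(E, W) = (-532 + W) + E = -532 + E + W)
(-384746 + R(y, 1835)) + 2286857 = (-384746 + (-532 - 12 + 1835)) + 2286857 = (-384746 + 1291) + 2286857 = -383455 + 2286857 = 1903402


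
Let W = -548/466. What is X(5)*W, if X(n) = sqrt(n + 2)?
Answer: -274*sqrt(7)/233 ≈ -3.1113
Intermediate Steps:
X(n) = sqrt(2 + n)
W = -274/233 (W = -548*1/466 = -274/233 ≈ -1.1760)
X(5)*W = sqrt(2 + 5)*(-274/233) = sqrt(7)*(-274/233) = -274*sqrt(7)/233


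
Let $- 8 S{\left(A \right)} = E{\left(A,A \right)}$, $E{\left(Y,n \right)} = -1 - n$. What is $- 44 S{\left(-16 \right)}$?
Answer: $\frac{165}{2} \approx 82.5$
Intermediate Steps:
$S{\left(A \right)} = \frac{1}{8} + \frac{A}{8}$ ($S{\left(A \right)} = - \frac{-1 - A}{8} = \frac{1}{8} + \frac{A}{8}$)
$- 44 S{\left(-16 \right)} = - 44 \left(\frac{1}{8} + \frac{1}{8} \left(-16\right)\right) = - 44 \left(\frac{1}{8} - 2\right) = \left(-44\right) \left(- \frac{15}{8}\right) = \frac{165}{2}$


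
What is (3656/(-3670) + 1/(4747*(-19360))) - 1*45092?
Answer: -1520896784569199/33728004640 ≈ -45093.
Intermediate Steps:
(3656/(-3670) + 1/(4747*(-19360))) - 1*45092 = (3656*(-1/3670) + (1/4747)*(-1/19360)) - 45092 = (-1828/1835 - 1/91901920) - 45092 = -33599342319/33728004640 - 45092 = -1520896784569199/33728004640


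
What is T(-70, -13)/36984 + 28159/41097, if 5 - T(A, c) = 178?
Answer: 344774225/506643816 ≈ 0.68051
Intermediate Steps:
T(A, c) = -173 (T(A, c) = 5 - 1*178 = 5 - 178 = -173)
T(-70, -13)/36984 + 28159/41097 = -173/36984 + 28159/41097 = 344774225/506643816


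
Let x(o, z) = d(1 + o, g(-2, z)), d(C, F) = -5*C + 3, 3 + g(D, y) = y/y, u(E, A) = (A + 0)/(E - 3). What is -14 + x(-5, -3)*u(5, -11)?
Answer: -281/2 ≈ -140.50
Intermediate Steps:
u(E, A) = A/(-3 + E)
g(D, y) = -2 (g(D, y) = -3 + y/y = -3 + 1 = -2)
d(C, F) = 3 - 5*C
x(o, z) = -2 - 5*o (x(o, z) = 3 - 5*(1 + o) = 3 + (-5 - 5*o) = -2 - 5*o)
-14 + x(-5, -3)*u(5, -11) = -14 + (-2 - 5*(-5))*(-11/(-3 + 5)) = -14 + (-2 + 25)*(-11/2) = -14 + 23*(-11*½) = -14 + 23*(-11/2) = -14 - 253/2 = -281/2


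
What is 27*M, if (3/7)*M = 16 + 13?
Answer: 1827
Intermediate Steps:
M = 203/3 (M = 7*(16 + 13)/3 = (7/3)*29 = 203/3 ≈ 67.667)
27*M = 27*(203/3) = 1827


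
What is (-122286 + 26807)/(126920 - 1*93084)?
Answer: -95479/33836 ≈ -2.8218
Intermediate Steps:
(-122286 + 26807)/(126920 - 1*93084) = -95479/(126920 - 93084) = -95479/33836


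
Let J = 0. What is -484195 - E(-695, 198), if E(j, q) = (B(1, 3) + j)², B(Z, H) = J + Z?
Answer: -965831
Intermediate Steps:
B(Z, H) = Z (B(Z, H) = 0 + Z = Z)
E(j, q) = (1 + j)²
-484195 - E(-695, 198) = -484195 - (1 - 695)² = -484195 - 1*(-694)² = -484195 - 1*481636 = -484195 - 481636 = -965831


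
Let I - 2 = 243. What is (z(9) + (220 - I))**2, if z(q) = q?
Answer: 256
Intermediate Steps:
I = 245 (I = 2 + 243 = 245)
(z(9) + (220 - I))**2 = (9 + (220 - 1*245))**2 = (9 + (220 - 245))**2 = (9 - 25)**2 = (-16)**2 = 256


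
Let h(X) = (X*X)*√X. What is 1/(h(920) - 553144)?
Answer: 69143/82346944364408 + 26450*√230/10293368045551 ≈ 3.9810e-8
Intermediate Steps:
h(X) = X^(5/2) (h(X) = X²*√X = X^(5/2))
1/(h(920) - 553144) = 1/(920^(5/2) - 553144) = 1/(1692800*√230 - 553144) = 1/(-553144 + 1692800*√230)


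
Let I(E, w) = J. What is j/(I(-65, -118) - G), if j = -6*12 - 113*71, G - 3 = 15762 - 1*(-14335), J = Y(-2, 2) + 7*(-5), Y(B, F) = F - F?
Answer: 1619/6027 ≈ 0.26862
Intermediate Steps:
Y(B, F) = 0
J = -35 (J = 0 + 7*(-5) = 0 - 35 = -35)
I(E, w) = -35
G = 30100 (G = 3 + (15762 - 1*(-14335)) = 3 + (15762 + 14335) = 3 + 30097 = 30100)
j = -8095 (j = -72 - 8023 = -8095)
j/(I(-65, -118) - G) = -8095/(-35 - 1*30100) = -8095/(-35 - 30100) = -8095/(-30135) = -8095*(-1/30135) = 1619/6027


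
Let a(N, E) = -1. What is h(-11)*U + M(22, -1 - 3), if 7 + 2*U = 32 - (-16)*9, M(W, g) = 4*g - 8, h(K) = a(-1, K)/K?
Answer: -359/22 ≈ -16.318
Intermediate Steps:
h(K) = -1/K
M(W, g) = -8 + 4*g
U = 169/2 (U = -7/2 + (32 - (-16)*9)/2 = -7/2 + (32 - 1*(-144))/2 = -7/2 + (32 + 144)/2 = -7/2 + (½)*176 = -7/2 + 88 = 169/2 ≈ 84.500)
h(-11)*U + M(22, -1 - 3) = -1/(-11)*(169/2) + (-8 + 4*(-1 - 3)) = -1*(-1/11)*(169/2) + (-8 + 4*(-4)) = (1/11)*(169/2) + (-8 - 16) = 169/22 - 24 = -359/22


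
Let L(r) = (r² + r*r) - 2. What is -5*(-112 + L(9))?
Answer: -240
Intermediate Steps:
L(r) = -2 + 2*r² (L(r) = (r² + r²) - 2 = 2*r² - 2 = -2 + 2*r²)
-5*(-112 + L(9)) = -5*(-112 + (-2 + 2*9²)) = -5*(-112 + (-2 + 2*81)) = -5*(-112 + (-2 + 162)) = -5*(-112 + 160) = -5*48 = -240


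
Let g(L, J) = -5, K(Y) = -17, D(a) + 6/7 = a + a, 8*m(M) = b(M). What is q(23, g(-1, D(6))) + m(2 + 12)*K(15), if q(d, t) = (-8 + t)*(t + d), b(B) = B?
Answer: -1055/4 ≈ -263.75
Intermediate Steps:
m(M) = M/8
D(a) = -6/7 + 2*a (D(a) = -6/7 + (a + a) = -6/7 + 2*a)
q(d, t) = (-8 + t)*(d + t)
q(23, g(-1, D(6))) + m(2 + 12)*K(15) = ((-5)² - 8*23 - 8*(-5) + 23*(-5)) + ((2 + 12)/8)*(-17) = (25 - 184 + 40 - 115) + ((⅛)*14)*(-17) = -234 + (7/4)*(-17) = -234 - 119/4 = -1055/4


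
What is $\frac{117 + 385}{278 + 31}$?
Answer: $\frac{502}{309} \approx 1.6246$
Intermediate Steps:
$\frac{117 + 385}{278 + 31} = \frac{502}{309}$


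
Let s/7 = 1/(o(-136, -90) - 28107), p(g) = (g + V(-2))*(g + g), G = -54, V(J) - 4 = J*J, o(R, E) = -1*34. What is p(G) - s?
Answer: 139804495/28141 ≈ 4968.0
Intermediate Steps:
o(R, E) = -34
V(J) = 4 + J² (V(J) = 4 + J*J = 4 + J²)
p(g) = 2*g*(8 + g) (p(g) = (g + (4 + (-2)²))*(g + g) = (g + (4 + 4))*(2*g) = (g + 8)*(2*g) = (8 + g)*(2*g) = 2*g*(8 + g))
s = -7/28141 (s = 7/(-34 - 28107) = 7/(-28141) = 7*(-1/28141) = -7/28141 ≈ -0.00024875)
p(G) - s = 2*(-54)*(8 - 54) - 1*(-7/28141) = 2*(-54)*(-46) + 7/28141 = 4968 + 7/28141 = 139804495/28141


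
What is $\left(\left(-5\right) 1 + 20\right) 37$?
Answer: $555$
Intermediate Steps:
$\left(\left(-5\right) 1 + 20\right) 37 = \left(-5 + 20\right) 37 = 15 \cdot 37 = 555$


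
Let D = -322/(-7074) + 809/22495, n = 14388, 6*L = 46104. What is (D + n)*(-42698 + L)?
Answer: -40083503437758872/79564815 ≈ -5.0378e+8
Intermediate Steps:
L = 7684 (L = (⅙)*46104 = 7684)
D = 6483128/79564815 (D = -322*(-1/7074) + 809*(1/22495) = 161/3537 + 809/22495 = 6483128/79564815 ≈ 0.081482)
(D + n)*(-42698 + L) = (6483128/79564815 + 14388)*(-42698 + 7684) = (1144785041348/79564815)*(-35014) = -40083503437758872/79564815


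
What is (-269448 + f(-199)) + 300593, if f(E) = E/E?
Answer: 31146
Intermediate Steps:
f(E) = 1
(-269448 + f(-199)) + 300593 = (-269448 + 1) + 300593 = -269447 + 300593 = 31146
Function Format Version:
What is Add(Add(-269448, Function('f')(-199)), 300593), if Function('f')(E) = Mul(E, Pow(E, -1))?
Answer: 31146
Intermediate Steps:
Function('f')(E) = 1
Add(Add(-269448, Function('f')(-199)), 300593) = Add(Add(-269448, 1), 300593) = Add(-269447, 300593) = 31146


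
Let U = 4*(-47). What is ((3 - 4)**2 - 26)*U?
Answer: 4700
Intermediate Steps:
U = -188
((3 - 4)**2 - 26)*U = ((3 - 4)**2 - 26)*(-188) = ((-1)**2 - 26)*(-188) = (1 - 26)*(-188) = -25*(-188) = 4700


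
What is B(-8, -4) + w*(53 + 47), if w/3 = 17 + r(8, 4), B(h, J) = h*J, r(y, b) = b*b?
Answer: 9932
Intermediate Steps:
r(y, b) = b²
B(h, J) = J*h
w = 99 (w = 3*(17 + 4²) = 3*(17 + 16) = 3*33 = 99)
B(-8, -4) + w*(53 + 47) = -4*(-8) + 99*(53 + 47) = 32 + 99*100 = 32 + 9900 = 9932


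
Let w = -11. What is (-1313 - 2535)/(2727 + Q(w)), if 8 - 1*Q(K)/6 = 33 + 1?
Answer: -3848/2571 ≈ -1.4967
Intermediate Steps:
Q(K) = -156 (Q(K) = 48 - 6*(33 + 1) = 48 - 6*34 = 48 - 204 = -156)
(-1313 - 2535)/(2727 + Q(w)) = (-1313 - 2535)/(2727 - 156) = -3848/2571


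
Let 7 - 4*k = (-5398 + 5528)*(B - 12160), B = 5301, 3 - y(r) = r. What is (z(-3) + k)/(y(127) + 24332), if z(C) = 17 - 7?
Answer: 891717/96832 ≈ 9.2089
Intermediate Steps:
y(r) = 3 - r
k = 891677/4 (k = 7/4 - (-5398 + 5528)*(5301 - 12160)/4 = 7/4 - 65*(-6859)/2 = 7/4 - 1/4*(-891670) = 7/4 + 445835/2 = 891677/4 ≈ 2.2292e+5)
z(C) = 10
(z(-3) + k)/(y(127) + 24332) = (10 + 891677/4)/((3 - 1*127) + 24332) = 891717/(4*((3 - 127) + 24332)) = 891717/(4*(-124 + 24332)) = (891717/4)/24208 = (891717/4)*(1/24208) = 891717/96832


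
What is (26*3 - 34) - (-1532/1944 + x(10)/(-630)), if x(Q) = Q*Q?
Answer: 152909/3402 ≈ 44.947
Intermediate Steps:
x(Q) = Q²
(26*3 - 34) - (-1532/1944 + x(10)/(-630)) = (26*3 - 34) - (-1532/1944 + 10²/(-630)) = (78 - 34) - (-1532*1/1944 + 100*(-1/630)) = 44 - (-383/486 - 10/63) = 44 - 1*(-3221/3402) = 44 + 3221/3402 = 152909/3402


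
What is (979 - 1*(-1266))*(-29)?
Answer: -65105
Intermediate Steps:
(979 - 1*(-1266))*(-29) = (979 + 1266)*(-29) = 2245*(-29) = -65105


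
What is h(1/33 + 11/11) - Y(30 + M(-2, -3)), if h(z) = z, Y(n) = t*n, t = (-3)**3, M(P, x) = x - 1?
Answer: 23200/33 ≈ 703.03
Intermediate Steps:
M(P, x) = -1 + x
t = -27
Y(n) = -27*n
h(1/33 + 11/11) - Y(30 + M(-2, -3)) = (1/33 + 11/11) - (-27)*(30 + (-1 - 3)) = (1*(1/33) + 11*(1/11)) - (-27)*(30 - 4) = (1/33 + 1) - (-27)*26 = 34/33 - 1*(-702) = 34/33 + 702 = 23200/33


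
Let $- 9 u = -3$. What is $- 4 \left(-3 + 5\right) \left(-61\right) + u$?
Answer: $\frac{1465}{3} \approx 488.33$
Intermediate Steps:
$u = \frac{1}{3}$ ($u = \left(- \frac{1}{9}\right) \left(-3\right) = \frac{1}{3} \approx 0.33333$)
$- 4 \left(-3 + 5\right) \left(-61\right) + u = - 4 \left(-3 + 5\right) \left(-61\right) + \frac{1}{3} = \left(-4\right) 2 \left(-61\right) + \frac{1}{3} = \left(-8\right) \left(-61\right) + \frac{1}{3} = 488 + \frac{1}{3} = \frac{1465}{3}$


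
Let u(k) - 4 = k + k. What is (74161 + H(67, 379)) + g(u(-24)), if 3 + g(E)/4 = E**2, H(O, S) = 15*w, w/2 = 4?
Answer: 82013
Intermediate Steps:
w = 8 (w = 2*4 = 8)
u(k) = 4 + 2*k (u(k) = 4 + (k + k) = 4 + 2*k)
H(O, S) = 120 (H(O, S) = 15*8 = 120)
g(E) = -12 + 4*E**2
(74161 + H(67, 379)) + g(u(-24)) = (74161 + 120) + (-12 + 4*(4 + 2*(-24))**2) = 74281 + (-12 + 4*(4 - 48)**2) = 74281 + (-12 + 4*(-44)**2) = 74281 + (-12 + 4*1936) = 74281 + (-12 + 7744) = 74281 + 7732 = 82013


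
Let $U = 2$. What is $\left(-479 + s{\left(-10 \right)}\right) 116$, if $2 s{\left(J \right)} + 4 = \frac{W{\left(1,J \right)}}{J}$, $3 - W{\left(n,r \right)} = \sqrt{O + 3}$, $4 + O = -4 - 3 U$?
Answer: $- \frac{279067}{5} + \frac{29 i \sqrt{11}}{5} \approx -55813.0 + 19.236 i$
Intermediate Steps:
$O = -14$ ($O = -4 - 10 = -14$)
$W{\left(n,r \right)} = 3 - i \sqrt{11}$ ($W{\left(n,r \right)} = 3 - \sqrt{-14 + 3} = 3 - \sqrt{-11} = 3 - i \sqrt{11}$)
$s{\left(J \right)} = -2 + \frac{3 - i \sqrt{11}}{2 J}$ ($s{\left(J \right)} = -2 + \frac{\left(3 - i \sqrt{11}\right) \frac{1}{J}}{2} = -2 + \frac{\frac{1}{J} \left(3 - i \sqrt{11}\right)}{2} = -2 + \frac{3 - i \sqrt{11}}{2 J}$)
$\left(-479 + s{\left(-10 \right)}\right) 116 = \left(-479 + \frac{3 - -40 - i \sqrt{11}}{2 \left(-10\right)}\right) 116 = \left(-479 + \frac{1}{2} \left(- \frac{1}{10}\right) \left(3 + 40 - i \sqrt{11}\right)\right) 116 = \left(-479 + \frac{1}{2} \left(- \frac{1}{10}\right) \left(43 - i \sqrt{11}\right)\right) 116 = \left(-479 - \left(\frac{43}{20} - \frac{i \sqrt{11}}{20}\right)\right) 116 = \left(- \frac{9623}{20} + \frac{i \sqrt{11}}{20}\right) 116 = - \frac{279067}{5} + \frac{29 i \sqrt{11}}{5}$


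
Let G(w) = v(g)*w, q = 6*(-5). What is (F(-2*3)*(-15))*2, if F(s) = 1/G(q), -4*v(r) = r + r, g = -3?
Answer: ⅔ ≈ 0.66667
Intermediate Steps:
v(r) = -r/2 (v(r) = -(r + r)/4 = -r/2)
q = -30
G(w) = 3*w/2 (G(w) = (-½*(-3))*w = 3*w/2)
F(s) = -1/45 (F(s) = 1/((3/2)*(-30)) = 1/(-45) = -1/45)
(F(-2*3)*(-15))*2 = -1/45*(-15)*2 = (⅓)*2 = ⅔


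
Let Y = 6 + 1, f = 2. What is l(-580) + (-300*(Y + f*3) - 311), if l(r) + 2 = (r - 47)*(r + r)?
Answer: 723107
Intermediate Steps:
Y = 7
l(r) = -2 + 2*r*(-47 + r) (l(r) = -2 + (r - 47)*(r + r) = -2 + (-47 + r)*(2*r) = -2 + 2*r*(-47 + r))
l(-580) + (-300*(Y + f*3) - 311) = (-2 - 94*(-580) + 2*(-580)²) + (-300*(7 + 2*3) - 311) = (-2 + 54520 + 2*336400) + (-300*(7 + 6) - 311) = (-2 + 54520 + 672800) + (-300*13 - 311) = 727318 + (-3900 - 311) = 727318 - 4211 = 723107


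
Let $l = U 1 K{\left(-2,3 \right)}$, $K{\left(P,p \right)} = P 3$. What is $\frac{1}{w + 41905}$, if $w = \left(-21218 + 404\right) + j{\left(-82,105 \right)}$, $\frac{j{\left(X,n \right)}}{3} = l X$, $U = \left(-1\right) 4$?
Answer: $\frac{1}{15187} \approx 6.5846 \cdot 10^{-5}$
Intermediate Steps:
$K{\left(P,p \right)} = 3 P$
$U = -4$
$l = 24$ ($l = \left(-4\right) 1 \cdot 3 \left(-2\right) = \left(-4\right) \left(-6\right) = 24$)
$j{\left(X,n \right)} = 72 X$ ($j{\left(X,n \right)} = 3 \cdot 24 X = 72 X$)
$w = -26718$ ($w = \left(-21218 + 404\right) + 72 \left(-82\right) = -20814 - 5904 = -26718$)
$\frac{1}{w + 41905} = \frac{1}{-26718 + 41905} = \frac{1}{15187}$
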